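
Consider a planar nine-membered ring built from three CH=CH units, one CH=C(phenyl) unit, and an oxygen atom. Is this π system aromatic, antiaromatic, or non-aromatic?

All ring atoms are sp² and supply a p orbital to the ring (every atom in a ring double bond is sp² and brings one electron to the p orbital; the oxygen donates one lone pair from its p orbital); the conjugation is uninterrupted.
Counting π electrons: 4 × 2 = 8 from the double-bond units + 2 from the O atom = 10.
10 = 4(2) + 2, which satisfies Hückel's 4n+2 rule.

Aromatic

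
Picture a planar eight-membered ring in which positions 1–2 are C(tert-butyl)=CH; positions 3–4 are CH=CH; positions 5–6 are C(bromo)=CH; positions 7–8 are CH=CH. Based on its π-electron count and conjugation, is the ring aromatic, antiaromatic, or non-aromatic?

All ring atoms are sp² and supply a p orbital to the ring (the double-bond atoms are sp², each contributing one p electron); the conjugation is uninterrupted.
Tallying contributions gives 4 × 2 = 8 from the 4 double-bond units.
A 4n π count (8, n = 2) in a planar conjugated ring means antiaromatic.

Antiaromatic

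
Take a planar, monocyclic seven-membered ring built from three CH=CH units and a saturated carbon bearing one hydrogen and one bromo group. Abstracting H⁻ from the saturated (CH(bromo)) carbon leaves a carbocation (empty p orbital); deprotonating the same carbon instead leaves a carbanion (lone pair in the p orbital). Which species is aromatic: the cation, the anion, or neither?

The cation

In both ions every ring atom is sp² and contributes a p orbital, so both rings are fully conjugated.
Cation: 3 × 2 + 0 = 6 π electrons → 4(1)+2, aromatic.
Anion: 3 × 2 + 2 = 8 π electrons → 4(2), antiaromatic.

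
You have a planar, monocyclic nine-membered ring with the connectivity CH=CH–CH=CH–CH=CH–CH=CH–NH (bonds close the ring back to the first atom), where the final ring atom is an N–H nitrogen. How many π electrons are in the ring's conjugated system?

The p orbitals form a continuous loop: every atom in a ring double bond is sp² and brings one electron to the p orbital; the pyrrole-type nitrogen donates its lone pair from the p orbital. The ring is fully conjugated.
Adding the contributions, 4 × 2 = 8 from the double-bond units + 2 from the NH atom = 10.

10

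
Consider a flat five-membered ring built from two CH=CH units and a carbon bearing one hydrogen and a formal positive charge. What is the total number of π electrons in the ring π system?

All ring atoms are sp² and supply a p orbital to the ring (every atom in a ring double bond is sp² and brings one electron to the p orbital; the carbocation has an empty p orbital); the conjugation is uninterrupted.
π-electron count: 2 × 2 = 4 from the double-bond units + 0 from the CH(+) atom = 4.
(This ring is the cyclopentadienyl cation.)

4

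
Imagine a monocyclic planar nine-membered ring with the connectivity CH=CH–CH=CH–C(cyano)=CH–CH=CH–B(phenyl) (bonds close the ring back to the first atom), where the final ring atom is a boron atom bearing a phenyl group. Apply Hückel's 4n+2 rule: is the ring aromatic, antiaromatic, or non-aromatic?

Check conjugation: each doubly-bonded ring atom is sp² with one p-orbital electron; the boron has an empty p orbital — every position has a p orbital, so the cyclic π system is continuous.
Tallying contributions gives 4 × 2 = 8 from the double-bond units + 0 from the B(phenyl) atom = 8.
8 is a 4n count (n = 2), so the planar conjugated ring is antiaromatic.

Antiaromatic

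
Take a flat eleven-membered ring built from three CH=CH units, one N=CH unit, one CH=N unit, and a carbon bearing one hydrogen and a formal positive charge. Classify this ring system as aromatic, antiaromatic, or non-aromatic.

Every ring atom contributes a p orbital perpendicular to the ring (each doubly-bonded ring atom is sp² with one p-orbital electron; the doubly-bonded nitrogens are pyridine-type — their lone pairs lie in the ring plane, leaving one electron in the p orbital; the carbocation has an empty p orbital), so the π system is cyclic and fully conjugated.
Tallying contributions gives 5 × 2 = 10 from the double-bond units + 0 from the CH(+) atom = 10.
With 10 π electrons (n = 2), the Hückel 4n+2 condition holds.

Aromatic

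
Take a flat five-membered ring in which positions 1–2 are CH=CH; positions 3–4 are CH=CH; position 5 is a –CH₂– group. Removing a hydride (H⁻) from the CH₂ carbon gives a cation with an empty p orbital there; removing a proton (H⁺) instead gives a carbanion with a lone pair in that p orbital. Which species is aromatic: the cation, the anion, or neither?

Once that carbon is sp², every ring atom has a p orbital and both ions are fully conjugated.
Cation: 2 × 2 + 0 = 4 π electrons → 4(1), antiaromatic.
Anion: 2 × 2 + 2 = 6 π electrons → 4(1)+2, aromatic.

The anion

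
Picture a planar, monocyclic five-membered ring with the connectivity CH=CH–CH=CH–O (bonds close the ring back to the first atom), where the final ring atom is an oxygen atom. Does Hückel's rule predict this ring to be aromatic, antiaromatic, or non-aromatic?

The p orbitals form a continuous loop: every atom in a ring double bond is sp² and brings one electron to the p orbital; the oxygen donates one lone pair from its p orbital. The ring is fully conjugated.
Adding the contributions, 2 × 2 = 4 from the double-bond units + 2 from the O atom = 6.
Since 6 = 4·1 + 2, the ring meets the 4n+2 criterion.
(The species described is furan.)

Aromatic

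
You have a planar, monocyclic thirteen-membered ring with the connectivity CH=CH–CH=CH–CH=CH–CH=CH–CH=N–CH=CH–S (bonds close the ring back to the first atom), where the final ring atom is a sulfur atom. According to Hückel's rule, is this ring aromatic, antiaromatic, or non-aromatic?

Aromatic

The p orbitals form a continuous loop: each doubly-bonded ring atom is sp² with one p-orbital electron; each =N– nitrogen is pyridine-type (lone pair in the sp² plane, one electron in the p orbital); the sulfur donates one lone pair from its p orbital. The ring is fully conjugated.
π-electron count: 6 × 2 = 12 from the double-bond units + 2 from the S atom = 14.
Since 14 = 4·3 + 2, the ring meets the 4n+2 criterion.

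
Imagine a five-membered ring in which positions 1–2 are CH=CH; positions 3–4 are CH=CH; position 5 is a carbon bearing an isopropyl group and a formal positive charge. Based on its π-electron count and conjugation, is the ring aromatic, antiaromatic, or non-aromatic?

Antiaromatic

Check conjugation: every atom in a ring double bond is sp² and brings one electron to the p orbital; the carbocation has an empty p orbital — every position has a p orbital, so the cyclic π system is continuous.
π-electron count: 2 × 2 = 4 from the double-bond units + 0 from the C(isopropyl)(+) atom = 4.
A 4n π count (4, n = 1) in a planar conjugated ring means antiaromatic.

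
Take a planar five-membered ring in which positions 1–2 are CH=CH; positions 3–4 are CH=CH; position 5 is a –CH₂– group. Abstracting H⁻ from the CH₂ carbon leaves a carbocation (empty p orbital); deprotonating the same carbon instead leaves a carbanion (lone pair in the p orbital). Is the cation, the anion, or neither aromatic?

The anion

In either ion the ring is fully conjugated: every atom, including the new sp² carbon, supplies a p orbital.
Cation: 2 × 2 + 0 = 4 π electrons → 4(1), antiaromatic.
Anion: 2 × 2 + 2 = 6 π electrons → 4(1)+2, aromatic.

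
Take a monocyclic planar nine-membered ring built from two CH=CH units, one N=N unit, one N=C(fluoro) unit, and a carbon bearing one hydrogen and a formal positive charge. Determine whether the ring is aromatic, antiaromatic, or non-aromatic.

The p orbitals form a continuous loop: each doubly-bonded ring atom is sp² with one p-orbital electron; each =N– nitrogen is pyridine-type (lone pair in the sp² plane, one electron in the p orbital); the carbocation has an empty p orbital. The ring is fully conjugated.
Tallying contributions gives 4 × 2 = 8 from the double-bond units + 0 from the CH(+) atom = 8.
8 is a 4n count (n = 2), so the planar conjugated ring is antiaromatic.

Antiaromatic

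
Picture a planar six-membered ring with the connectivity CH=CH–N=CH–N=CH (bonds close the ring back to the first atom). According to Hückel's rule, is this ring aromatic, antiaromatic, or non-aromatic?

Aromatic

Check conjugation: each doubly-bonded ring atom is sp² with one p-orbital electron; each sp² =N– keeps its lone pair in-plane and puts one electron into the π system — every position has a p orbital, so the cyclic π system is continuous.
Tallying contributions gives 3 × 2 = 6 from the 3 double-bond units.
Since 6 = 4·1 + 2, the ring meets the 4n+2 criterion.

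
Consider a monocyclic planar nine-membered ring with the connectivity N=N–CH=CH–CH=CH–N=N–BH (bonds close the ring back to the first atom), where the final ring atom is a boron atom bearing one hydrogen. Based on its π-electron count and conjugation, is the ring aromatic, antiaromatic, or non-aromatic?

Check conjugation: the double-bond atoms are sp², each contributing one p electron; each sp² =N– keeps its lone pair in-plane and puts one electron into the π system; the boron has an empty p orbital — every position has a p orbital, so the cyclic π system is continuous.
Counting π electrons: 4 × 2 = 8 from the double-bond units + 0 from the BH atom = 8.
With 8 = 4·2 π electrons, Hückel's rule classifies the planar ring as antiaromatic.

Antiaromatic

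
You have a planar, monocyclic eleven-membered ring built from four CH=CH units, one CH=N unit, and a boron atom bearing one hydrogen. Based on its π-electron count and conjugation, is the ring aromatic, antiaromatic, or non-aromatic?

Aromatic

The p orbitals form a continuous loop: each doubly-bonded ring atom is sp² with one p-orbital electron; the doubly-bonded nitrogens are pyridine-type — their lone pairs lie in the ring plane, leaving one electron in the p orbital; the boron has an empty p orbital. The ring is fully conjugated.
π-electron count: 5 × 2 = 10 from the double-bond units + 0 from the BH atom = 10.
That gives a 4n+2 count (10, n = 2).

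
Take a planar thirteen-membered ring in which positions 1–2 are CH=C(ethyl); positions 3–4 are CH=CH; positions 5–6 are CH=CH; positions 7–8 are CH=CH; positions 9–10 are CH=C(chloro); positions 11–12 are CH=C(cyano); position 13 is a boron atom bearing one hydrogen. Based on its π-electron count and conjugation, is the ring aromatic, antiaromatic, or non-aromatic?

All ring atoms are sp² and supply a p orbital to the ring (the double-bond atoms are sp², each contributing one p electron; the boron has an empty p orbital); the conjugation is uninterrupted.
Adding the contributions, 6 × 2 = 12 from the double-bond units + 0 from the BH atom = 12.
With 12 = 4·3 π electrons, Hückel's rule classifies the planar ring as antiaromatic.

Antiaromatic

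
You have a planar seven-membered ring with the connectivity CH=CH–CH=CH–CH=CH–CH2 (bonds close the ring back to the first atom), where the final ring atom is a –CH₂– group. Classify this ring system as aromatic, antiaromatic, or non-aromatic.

Non-aromatic

The CH2 position has four σ bonds — the tetrahedral CH₂ carbon is sp³ and has no p orbital in the ring π system — so the cyclic conjugation is interrupted.
Without a continuous loop of overlapping p orbitals the Hückel electron count never comes into play.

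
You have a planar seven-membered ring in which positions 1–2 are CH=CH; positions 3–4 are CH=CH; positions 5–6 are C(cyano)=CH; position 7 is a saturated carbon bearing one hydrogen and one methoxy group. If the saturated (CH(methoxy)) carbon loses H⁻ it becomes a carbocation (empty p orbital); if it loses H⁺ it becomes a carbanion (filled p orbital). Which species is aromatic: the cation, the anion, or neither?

The cation

Once that carbon is sp², every ring atom has a p orbital and both ions are fully conjugated.
Cation: 3 × 2 + 0 = 6 π electrons → 4(1)+2, aromatic.
Anion: 3 × 2 + 2 = 8 π electrons → 4(2), antiaromatic.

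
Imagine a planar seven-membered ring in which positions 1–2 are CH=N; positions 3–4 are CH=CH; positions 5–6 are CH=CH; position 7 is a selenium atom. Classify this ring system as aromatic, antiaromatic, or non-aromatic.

Antiaromatic

Check conjugation: every atom in a ring double bond is sp² and brings one electron to the p orbital; the doubly-bonded nitrogens are pyridine-type — their lone pairs lie in the ring plane, leaving one electron in the p orbital; the selenium donates one lone pair from its p orbital — every position has a p orbital, so the cyclic π system is continuous.
Adding the contributions, 3 × 2 = 6 from the double-bond units + 2 from the Se atom = 8.
8 = 4(2); a planar, fully conjugated 4n system is antiaromatic.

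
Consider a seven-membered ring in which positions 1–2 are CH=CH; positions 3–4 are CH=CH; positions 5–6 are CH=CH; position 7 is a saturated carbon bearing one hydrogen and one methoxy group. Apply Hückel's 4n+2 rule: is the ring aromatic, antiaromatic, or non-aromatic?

Non-aromatic

The CH(methoxy) carbon is saturated: that saturated carbon is sp³ and has no p orbital in the ring π system. Conjugation is not continuous around the ring.
Broken conjugation rules out both aromaticity and antiaromaticity.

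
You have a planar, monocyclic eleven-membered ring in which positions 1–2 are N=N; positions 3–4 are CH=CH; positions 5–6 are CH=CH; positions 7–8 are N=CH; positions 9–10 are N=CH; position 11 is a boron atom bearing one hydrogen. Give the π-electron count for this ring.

10

Every ring atom contributes a p orbital perpendicular to the ring (the double-bond atoms are sp², each contributing one p electron; the doubly-bonded nitrogens are pyridine-type — their lone pairs lie in the ring plane, leaving one electron in the p orbital; the boron has an empty p orbital), so the π system is cyclic and fully conjugated.
Counting π electrons: 5 × 2 = 10 from the double-bond units + 0 from the BH atom = 10.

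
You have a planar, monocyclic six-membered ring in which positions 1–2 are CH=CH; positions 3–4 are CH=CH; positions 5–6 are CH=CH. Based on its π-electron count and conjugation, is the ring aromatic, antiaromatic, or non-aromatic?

Aromatic

Check conjugation: each doubly-bonded ring atom is sp² with one p-orbital electron — every position has a p orbital, so the cyclic π system is continuous.
Tallying contributions gives 3 × 2 = 6 from the 3 double-bond units.
Since 6 = 4·1 + 2, the ring meets the 4n+2 criterion.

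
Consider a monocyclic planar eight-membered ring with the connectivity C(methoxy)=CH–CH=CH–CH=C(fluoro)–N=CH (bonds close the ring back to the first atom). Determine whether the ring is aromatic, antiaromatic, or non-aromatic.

Check conjugation: every atom in a ring double bond is sp² and brings one electron to the p orbital; each =N– nitrogen is pyridine-type (lone pair in the sp² plane, one electron in the p orbital) — every position has a p orbital, so the cyclic π system is continuous.
π-electron count: 4 × 2 = 8 from the 4 double-bond units.
8 is a 4n count (n = 2), so the planar conjugated ring is antiaromatic.

Antiaromatic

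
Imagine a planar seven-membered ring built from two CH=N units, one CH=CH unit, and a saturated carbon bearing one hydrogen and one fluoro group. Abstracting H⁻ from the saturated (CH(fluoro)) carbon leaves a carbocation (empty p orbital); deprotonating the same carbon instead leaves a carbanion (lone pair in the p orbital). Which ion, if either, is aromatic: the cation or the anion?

The cation

Once that carbon is sp², every ring atom has a p orbital and both ions are fully conjugated.
Cation: 3 × 2 + 0 = 6 π electrons → 4(1)+2, aromatic.
Anion: 3 × 2 + 2 = 8 π electrons → 4(2), antiaromatic.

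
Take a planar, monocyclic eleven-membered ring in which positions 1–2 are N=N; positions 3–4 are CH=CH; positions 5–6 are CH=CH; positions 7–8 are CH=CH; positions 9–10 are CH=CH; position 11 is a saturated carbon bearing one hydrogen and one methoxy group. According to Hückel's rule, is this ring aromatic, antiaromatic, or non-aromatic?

At the CH(methoxy) position, that saturated carbon is sp³ and has no p orbital in the ring π system; the ring's p-orbital overlap is broken there.
A ring that is not fully conjugated cannot be aromatic or antiaromatic regardless of its π-electron count.

Non-aromatic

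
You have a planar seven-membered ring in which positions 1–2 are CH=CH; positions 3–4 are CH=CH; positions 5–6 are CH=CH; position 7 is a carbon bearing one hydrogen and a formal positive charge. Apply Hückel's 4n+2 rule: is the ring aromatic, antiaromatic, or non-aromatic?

Aromatic

All ring atoms are sp² and supply a p orbital to the ring (every atom in a ring double bond is sp² and brings one electron to the p orbital; the carbocation has an empty p orbital); the conjugation is uninterrupted.
Counting π electrons: 3 × 2 = 6 from the double-bond units + 0 from the CH(+) atom = 6.
That gives a 4n+2 count (6, n = 1).
(This ring is the tropylium cation.)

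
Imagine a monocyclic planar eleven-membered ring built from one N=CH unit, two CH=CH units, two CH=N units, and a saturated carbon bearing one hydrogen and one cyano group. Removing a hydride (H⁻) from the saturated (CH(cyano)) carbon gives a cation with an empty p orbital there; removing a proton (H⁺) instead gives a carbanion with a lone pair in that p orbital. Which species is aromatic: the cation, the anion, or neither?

The cation

Once that carbon is sp², every ring atom has a p orbital and both ions are fully conjugated.
Cation: 5 × 2 + 0 = 10 π electrons → 4(2)+2, aromatic.
Anion: 5 × 2 + 2 = 12 π electrons → 4(3), antiaromatic.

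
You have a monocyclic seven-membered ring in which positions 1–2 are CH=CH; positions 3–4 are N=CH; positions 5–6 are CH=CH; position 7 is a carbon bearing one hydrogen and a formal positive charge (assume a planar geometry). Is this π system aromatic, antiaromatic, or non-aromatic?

Aromatic

All ring atoms are sp² and supply a p orbital to the ring (every atom in a ring double bond is sp² and brings one electron to the p orbital; each =N– nitrogen is pyridine-type (lone pair in the sp² plane, one electron in the p orbital); the carbocation has an empty p orbital); the conjugation is uninterrupted.
Adding the contributions, 3 × 2 = 6 from the double-bond units + 0 from the CH(+) atom = 6.
Since 6 = 4·1 + 2, the ring meets the 4n+2 criterion.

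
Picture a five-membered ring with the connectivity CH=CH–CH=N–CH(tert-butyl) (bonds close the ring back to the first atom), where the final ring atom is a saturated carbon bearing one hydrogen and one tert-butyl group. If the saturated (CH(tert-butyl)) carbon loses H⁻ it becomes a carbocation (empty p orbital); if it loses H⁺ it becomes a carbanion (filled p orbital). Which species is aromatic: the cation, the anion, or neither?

In both ions every ring atom is sp² and contributes a p orbital, so both rings are fully conjugated.
Cation: 2 × 2 + 0 = 4 π electrons → 4(1), antiaromatic.
Anion: 2 × 2 + 2 = 6 π electrons → 4(1)+2, aromatic.

The anion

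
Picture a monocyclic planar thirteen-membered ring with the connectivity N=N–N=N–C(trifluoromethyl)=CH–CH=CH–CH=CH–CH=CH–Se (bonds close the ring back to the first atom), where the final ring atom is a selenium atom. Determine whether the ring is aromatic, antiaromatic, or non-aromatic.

Every ring atom contributes a p orbital perpendicular to the ring (every atom in a ring double bond is sp² and brings one electron to the p orbital; each sp² =N– keeps its lone pair in-plane and puts one electron into the π system; the selenium donates one lone pair from its p orbital), so the π system is cyclic and fully conjugated.
Tallying contributions gives 6 × 2 = 12 from the double-bond units + 2 from the Se atom = 14.
14 = 4(3) + 2, which satisfies Hückel's 4n+2 rule.

Aromatic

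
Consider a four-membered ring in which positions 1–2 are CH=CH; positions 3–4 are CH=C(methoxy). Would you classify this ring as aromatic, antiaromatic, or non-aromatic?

Antiaromatic

Check conjugation: the double-bond atoms are sp², each contributing one p electron — every position has a p orbital, so the cyclic π system is continuous.
Adding the contributions, 2 × 2 = 4 from the 2 double-bond units.
With 4 = 4·1 π electrons, Hückel's rule classifies the planar ring as antiaromatic.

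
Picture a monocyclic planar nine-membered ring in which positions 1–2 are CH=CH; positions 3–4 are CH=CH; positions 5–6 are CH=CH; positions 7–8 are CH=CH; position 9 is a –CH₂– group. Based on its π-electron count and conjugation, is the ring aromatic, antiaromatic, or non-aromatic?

Non-aromatic

Because the tetrahedral CH₂ carbon is sp³ and has no p orbital in the ring π system at the CH2 position, the π system cannot extend all the way around the ring.
A ring that is not fully conjugated cannot be aromatic or antiaromatic regardless of its π-electron count.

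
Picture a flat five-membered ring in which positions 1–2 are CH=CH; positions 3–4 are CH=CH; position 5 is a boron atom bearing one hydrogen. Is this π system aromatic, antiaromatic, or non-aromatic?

Antiaromatic

All ring atoms are sp² and supply a p orbital to the ring (every atom in a ring double bond is sp² and brings one electron to the p orbital; the boron has an empty p orbital); the conjugation is uninterrupted.
Adding the contributions, 2 × 2 = 4 from the double-bond units + 0 from the BH atom = 4.
4 is a 4n count (n = 1), so the planar conjugated ring is antiaromatic.
This is borole.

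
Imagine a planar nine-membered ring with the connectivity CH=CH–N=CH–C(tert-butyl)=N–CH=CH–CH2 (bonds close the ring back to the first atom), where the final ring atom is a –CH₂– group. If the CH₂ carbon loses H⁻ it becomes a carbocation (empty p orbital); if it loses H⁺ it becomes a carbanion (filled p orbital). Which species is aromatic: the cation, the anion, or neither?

The anion

In either ion the ring is fully conjugated: every atom, including the new sp² carbon, supplies a p orbital.
Cation: 4 × 2 + 0 = 8 π electrons → 4(2), antiaromatic.
Anion: 4 × 2 + 2 = 10 π electrons → 4(2)+2, aromatic.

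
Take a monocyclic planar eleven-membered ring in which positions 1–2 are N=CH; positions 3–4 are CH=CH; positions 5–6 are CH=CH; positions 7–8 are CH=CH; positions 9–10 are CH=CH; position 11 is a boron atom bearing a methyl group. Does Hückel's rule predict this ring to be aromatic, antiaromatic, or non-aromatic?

Aromatic

All ring atoms are sp² and supply a p orbital to the ring (each doubly-bonded ring atom is sp² with one p-orbital electron; the doubly-bonded nitrogens are pyridine-type — their lone pairs lie in the ring plane, leaving one electron in the p orbital; the boron has an empty p orbital); the conjugation is uninterrupted.
Counting π electrons: 5 × 2 = 10 from the double-bond units + 0 from the B(methyl) atom = 10.
10 = 4(2) + 2, which satisfies Hückel's 4n+2 rule.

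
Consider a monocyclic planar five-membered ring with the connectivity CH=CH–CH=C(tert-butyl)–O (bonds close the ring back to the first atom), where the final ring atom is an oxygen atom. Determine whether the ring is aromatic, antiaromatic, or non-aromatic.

Every ring atom contributes a p orbital perpendicular to the ring (the double-bond atoms are sp², each contributing one p electron; the oxygen donates one lone pair from its p orbital), so the π system is cyclic and fully conjugated.
Counting π electrons: 2 × 2 = 4 from the double-bond units + 2 from the O atom = 6.
Since 6 = 4·1 + 2, the ring meets the 4n+2 criterion.

Aromatic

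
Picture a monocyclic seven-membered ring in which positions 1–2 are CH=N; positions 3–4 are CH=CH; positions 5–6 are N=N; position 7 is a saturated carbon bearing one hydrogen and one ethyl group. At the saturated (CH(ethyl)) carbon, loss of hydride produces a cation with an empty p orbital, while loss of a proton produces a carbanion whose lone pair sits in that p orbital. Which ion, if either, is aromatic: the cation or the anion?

The cation

In either ion the ring is fully conjugated: every atom, including the new sp² carbon, supplies a p orbital.
Cation: 3 × 2 + 0 = 6 π electrons → 4(1)+2, aromatic.
Anion: 3 × 2 + 2 = 8 π electrons → 4(2), antiaromatic.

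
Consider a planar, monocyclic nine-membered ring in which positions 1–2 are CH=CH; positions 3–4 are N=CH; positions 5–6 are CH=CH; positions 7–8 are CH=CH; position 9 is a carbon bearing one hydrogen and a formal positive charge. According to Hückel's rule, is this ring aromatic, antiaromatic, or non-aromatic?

Check conjugation: each doubly-bonded ring atom is sp² with one p-orbital electron; each sp² =N– keeps its lone pair in-plane and puts one electron into the π system; the carbocation has an empty p orbital — every position has a p orbital, so the cyclic π system is continuous.
Tallying contributions gives 4 × 2 = 8 from the double-bond units + 0 from the CH(+) atom = 8.
8 = 4(2); a planar, fully conjugated 4n system is antiaromatic.

Antiaromatic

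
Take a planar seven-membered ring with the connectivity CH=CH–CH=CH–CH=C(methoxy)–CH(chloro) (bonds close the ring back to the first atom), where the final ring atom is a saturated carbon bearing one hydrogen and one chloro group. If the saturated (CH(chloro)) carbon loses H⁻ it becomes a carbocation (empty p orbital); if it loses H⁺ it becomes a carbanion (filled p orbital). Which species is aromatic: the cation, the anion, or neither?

In either ion the ring is fully conjugated: every atom, including the new sp² carbon, supplies a p orbital.
Cation: 3 × 2 + 0 = 6 π electrons → 4(1)+2, aromatic.
Anion: 3 × 2 + 2 = 8 π electrons → 4(2), antiaromatic.

The cation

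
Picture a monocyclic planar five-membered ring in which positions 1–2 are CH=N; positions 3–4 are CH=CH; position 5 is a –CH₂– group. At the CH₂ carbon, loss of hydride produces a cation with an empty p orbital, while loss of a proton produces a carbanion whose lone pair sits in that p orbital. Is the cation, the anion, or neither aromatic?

In either ion the ring is fully conjugated: every atom, including the new sp² carbon, supplies a p orbital.
Cation: 2 × 2 + 0 = 4 π electrons → 4(1), antiaromatic.
Anion: 2 × 2 + 2 = 6 π electrons → 4(1)+2, aromatic.

The anion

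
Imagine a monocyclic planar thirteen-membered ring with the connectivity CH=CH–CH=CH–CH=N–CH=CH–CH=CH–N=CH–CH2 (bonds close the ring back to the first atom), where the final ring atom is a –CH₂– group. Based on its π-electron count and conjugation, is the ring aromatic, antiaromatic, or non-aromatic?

The CH2 carbon is saturated: the tetrahedral CH₂ carbon is sp³ and has no p orbital in the ring π system. Conjugation is not continuous around the ring.
Hückel's rule only applies to fully conjugated rings, so this one is simply non-aromatic.

Non-aromatic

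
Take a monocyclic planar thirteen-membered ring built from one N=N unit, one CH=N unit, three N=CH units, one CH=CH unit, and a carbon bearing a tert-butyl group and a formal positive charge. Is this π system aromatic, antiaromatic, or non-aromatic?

The p orbitals form a continuous loop: the double-bond atoms are sp², each contributing one p electron; each sp² =N– keeps its lone pair in-plane and puts one electron into the π system; the carbocation has an empty p orbital. The ring is fully conjugated.
Counting π electrons: 6 × 2 = 12 from the double-bond units + 0 from the C(tert-butyl)(+) atom = 12.
12 = 4(3); a planar, fully conjugated 4n system is antiaromatic.

Antiaromatic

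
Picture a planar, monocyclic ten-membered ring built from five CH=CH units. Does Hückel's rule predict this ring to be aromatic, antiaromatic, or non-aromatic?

Aromatic

Every ring atom contributes a p orbital perpendicular to the ring (every atom in a ring double bond is sp² and brings one electron to the p orbital), so the π system is cyclic and fully conjugated.
Adding the contributions, 5 × 2 = 10 from the 5 double-bond units.
With 10 π electrons (n = 2), the Hückel 4n+2 condition holds.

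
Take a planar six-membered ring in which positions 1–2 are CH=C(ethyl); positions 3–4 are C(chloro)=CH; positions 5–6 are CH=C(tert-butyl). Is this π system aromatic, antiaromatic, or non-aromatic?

Check conjugation: every atom in a ring double bond is sp² and brings one electron to the p orbital — every position has a p orbital, so the cyclic π system is continuous.
π-electron count: 3 × 2 = 6 from the 3 double-bond units.
Since 6 = 4·1 + 2, the ring meets the 4n+2 criterion.

Aromatic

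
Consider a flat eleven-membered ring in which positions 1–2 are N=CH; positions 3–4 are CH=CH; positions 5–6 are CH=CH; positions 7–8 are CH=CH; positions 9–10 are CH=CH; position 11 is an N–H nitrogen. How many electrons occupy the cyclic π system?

12

Check conjugation: the double-bond atoms are sp², each contributing one p electron; the doubly-bonded nitrogens are pyridine-type — their lone pairs lie in the ring plane, leaving one electron in the p orbital; the pyrrole-type nitrogen donates its lone pair from the p orbital — every position has a p orbital, so the cyclic π system is continuous.
Counting π electrons: 5 × 2 = 10 from the double-bond units + 2 from the NH atom = 12.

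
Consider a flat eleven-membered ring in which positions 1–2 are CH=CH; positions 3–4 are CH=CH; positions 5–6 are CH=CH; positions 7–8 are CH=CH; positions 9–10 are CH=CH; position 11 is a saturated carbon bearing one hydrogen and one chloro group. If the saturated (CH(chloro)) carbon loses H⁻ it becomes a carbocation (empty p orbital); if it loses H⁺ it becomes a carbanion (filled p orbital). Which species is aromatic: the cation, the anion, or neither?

The cation

In either ion the ring is fully conjugated: every atom, including the new sp² carbon, supplies a p orbital.
Cation: 5 × 2 + 0 = 10 π electrons → 4(2)+2, aromatic.
Anion: 5 × 2 + 2 = 12 π electrons → 4(3), antiaromatic.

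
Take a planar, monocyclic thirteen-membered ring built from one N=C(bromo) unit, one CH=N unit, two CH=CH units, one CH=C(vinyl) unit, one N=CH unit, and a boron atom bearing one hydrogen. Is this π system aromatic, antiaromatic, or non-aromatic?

The p orbitals form a continuous loop: every atom in a ring double bond is sp² and brings one electron to the p orbital; each =N– nitrogen is pyridine-type (lone pair in the sp² plane, one electron in the p orbital); the boron has an empty p orbital. The ring is fully conjugated.
Tallying contributions gives 6 × 2 = 12 from the double-bond units + 0 from the BH atom = 12.
12 = 4(3); a planar, fully conjugated 4n system is antiaromatic.

Antiaromatic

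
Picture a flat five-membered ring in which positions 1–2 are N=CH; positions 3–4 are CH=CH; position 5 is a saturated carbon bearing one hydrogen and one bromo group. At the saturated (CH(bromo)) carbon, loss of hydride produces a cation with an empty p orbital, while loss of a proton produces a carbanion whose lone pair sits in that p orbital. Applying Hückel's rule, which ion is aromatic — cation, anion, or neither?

The anion

In both ions every ring atom is sp² and contributes a p orbital, so both rings are fully conjugated.
Cation: 2 × 2 + 0 = 4 π electrons → 4(1), antiaromatic.
Anion: 2 × 2 + 2 = 6 π electrons → 4(1)+2, aromatic.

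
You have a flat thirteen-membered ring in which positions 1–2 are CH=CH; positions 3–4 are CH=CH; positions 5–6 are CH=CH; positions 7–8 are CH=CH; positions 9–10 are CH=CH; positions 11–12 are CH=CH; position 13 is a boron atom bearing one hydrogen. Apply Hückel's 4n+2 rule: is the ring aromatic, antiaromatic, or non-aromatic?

The p orbitals form a continuous loop: every atom in a ring double bond is sp² and brings one electron to the p orbital; the boron has an empty p orbital. The ring is fully conjugated.
Adding the contributions, 6 × 2 = 12 from the double-bond units + 0 from the BH atom = 12.
A 4n π count (12, n = 3) in a planar conjugated ring means antiaromatic.

Antiaromatic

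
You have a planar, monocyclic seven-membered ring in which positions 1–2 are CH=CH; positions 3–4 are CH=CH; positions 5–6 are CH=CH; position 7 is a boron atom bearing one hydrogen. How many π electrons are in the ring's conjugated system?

6

The p orbitals form a continuous loop: every atom in a ring double bond is sp² and brings one electron to the p orbital; the boron has an empty p orbital. The ring is fully conjugated.
Adding the contributions, 3 × 2 = 6 from the double-bond units + 0 from the BH atom = 6.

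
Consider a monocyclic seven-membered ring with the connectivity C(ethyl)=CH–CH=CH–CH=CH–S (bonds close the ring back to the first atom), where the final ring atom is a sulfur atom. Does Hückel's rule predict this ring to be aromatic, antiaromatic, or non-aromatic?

Every ring atom contributes a p orbital perpendicular to the ring (every atom in a ring double bond is sp² and brings one electron to the p orbital; the sulfur donates one lone pair from its p orbital), so the π system is cyclic and fully conjugated.
π-electron count: 3 × 2 = 6 from the double-bond units + 2 from the S atom = 8.
8 = 4(2); a planar, fully conjugated 4n system is antiaromatic.

Antiaromatic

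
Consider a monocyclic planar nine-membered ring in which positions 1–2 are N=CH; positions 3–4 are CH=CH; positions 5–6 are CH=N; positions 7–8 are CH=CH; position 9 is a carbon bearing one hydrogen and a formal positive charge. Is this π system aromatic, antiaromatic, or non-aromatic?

Antiaromatic

Every ring atom contributes a p orbital perpendicular to the ring (each doubly-bonded ring atom is sp² with one p-orbital electron; each =N– nitrogen is pyridine-type (lone pair in the sp² plane, one electron in the p orbital); the carbocation has an empty p orbital), so the π system is cyclic and fully conjugated.
π-electron count: 4 × 2 = 8 from the double-bond units + 0 from the CH(+) atom = 8.
8 = 4(2); a planar, fully conjugated 4n system is antiaromatic.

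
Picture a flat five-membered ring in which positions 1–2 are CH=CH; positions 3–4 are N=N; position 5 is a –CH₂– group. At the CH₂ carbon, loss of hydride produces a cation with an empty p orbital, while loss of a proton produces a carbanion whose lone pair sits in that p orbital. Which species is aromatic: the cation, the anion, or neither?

Both ions have a continuous loop of p orbitals — each ring atom is sp².
Cation: 2 × 2 + 0 = 4 π electrons → 4(1), antiaromatic.
Anion: 2 × 2 + 2 = 6 π electrons → 4(1)+2, aromatic.

The anion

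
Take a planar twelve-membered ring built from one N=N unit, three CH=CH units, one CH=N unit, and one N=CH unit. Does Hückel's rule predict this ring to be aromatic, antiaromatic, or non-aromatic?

Antiaromatic

All ring atoms are sp² and supply a p orbital to the ring (each doubly-bonded ring atom is sp² with one p-orbital electron; the doubly-bonded nitrogens are pyridine-type — their lone pairs lie in the ring plane, leaving one electron in the p orbital); the conjugation is uninterrupted.
π-electron count: 6 × 2 = 12 from the 6 double-bond units.
A 4n π count (12, n = 3) in a planar conjugated ring means antiaromatic.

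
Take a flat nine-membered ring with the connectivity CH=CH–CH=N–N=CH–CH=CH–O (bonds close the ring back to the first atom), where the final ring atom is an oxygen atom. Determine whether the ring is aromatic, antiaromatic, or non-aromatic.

Aromatic

Check conjugation: the double-bond atoms are sp², each contributing one p electron; the doubly-bonded nitrogens are pyridine-type — their lone pairs lie in the ring plane, leaving one electron in the p orbital; the oxygen donates one lone pair from its p orbital — every position has a p orbital, so the cyclic π system is continuous.
Adding the contributions, 4 × 2 = 8 from the double-bond units + 2 from the O atom = 10.
With 10 π electrons (n = 2), the Hückel 4n+2 condition holds.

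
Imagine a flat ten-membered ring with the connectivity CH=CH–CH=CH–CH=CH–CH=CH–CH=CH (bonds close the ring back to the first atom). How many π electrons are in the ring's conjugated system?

All ring atoms are sp² and supply a p orbital to the ring (the double-bond atoms are sp², each contributing one p electron); the conjugation is uninterrupted.
Tallying contributions gives 5 × 2 = 10 from the 5 double-bond units.

10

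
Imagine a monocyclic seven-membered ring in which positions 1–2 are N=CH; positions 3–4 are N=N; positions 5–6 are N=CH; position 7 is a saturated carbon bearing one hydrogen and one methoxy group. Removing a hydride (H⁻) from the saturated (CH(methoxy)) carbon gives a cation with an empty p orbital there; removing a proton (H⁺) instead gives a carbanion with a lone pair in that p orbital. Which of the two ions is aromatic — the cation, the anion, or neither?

In both ions every ring atom is sp² and contributes a p orbital, so both rings are fully conjugated.
Cation: 3 × 2 + 0 = 6 π electrons → 4(1)+2, aromatic.
Anion: 3 × 2 + 2 = 8 π electrons → 4(2), antiaromatic.

The cation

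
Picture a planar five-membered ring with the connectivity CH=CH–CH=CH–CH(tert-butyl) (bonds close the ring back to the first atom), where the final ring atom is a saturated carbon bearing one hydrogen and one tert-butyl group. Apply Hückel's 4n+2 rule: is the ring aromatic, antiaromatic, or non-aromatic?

Non-aromatic

The CH(tert-butyl) carbon is saturated: that saturated carbon is sp³ and has no p orbital in the ring π system. Conjugation is not continuous around the ring.
Without a continuous loop of overlapping p orbitals the Hückel electron count never comes into play.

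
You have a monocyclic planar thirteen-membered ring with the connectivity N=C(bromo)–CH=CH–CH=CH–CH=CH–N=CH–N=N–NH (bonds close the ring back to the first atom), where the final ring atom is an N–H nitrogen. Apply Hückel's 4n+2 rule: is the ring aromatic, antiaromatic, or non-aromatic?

Aromatic

The p orbitals form a continuous loop: each doubly-bonded ring atom is sp² with one p-orbital electron; each sp² =N– keeps its lone pair in-plane and puts one electron into the π system; the pyrrole-type nitrogen donates its lone pair from the p orbital. The ring is fully conjugated.
π-electron count: 6 × 2 = 12 from the double-bond units + 2 from the NH atom = 14.
With 14 π electrons (n = 3), the Hückel 4n+2 condition holds.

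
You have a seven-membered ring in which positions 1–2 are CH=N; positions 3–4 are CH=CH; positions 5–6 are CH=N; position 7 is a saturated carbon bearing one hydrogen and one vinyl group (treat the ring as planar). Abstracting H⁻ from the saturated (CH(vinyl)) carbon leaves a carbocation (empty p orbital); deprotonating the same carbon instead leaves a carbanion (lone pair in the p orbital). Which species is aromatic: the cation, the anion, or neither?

In both ions every ring atom is sp² and contributes a p orbital, so both rings are fully conjugated.
Cation: 3 × 2 + 0 = 6 π electrons → 4(1)+2, aromatic.
Anion: 3 × 2 + 2 = 8 π electrons → 4(2), antiaromatic.

The cation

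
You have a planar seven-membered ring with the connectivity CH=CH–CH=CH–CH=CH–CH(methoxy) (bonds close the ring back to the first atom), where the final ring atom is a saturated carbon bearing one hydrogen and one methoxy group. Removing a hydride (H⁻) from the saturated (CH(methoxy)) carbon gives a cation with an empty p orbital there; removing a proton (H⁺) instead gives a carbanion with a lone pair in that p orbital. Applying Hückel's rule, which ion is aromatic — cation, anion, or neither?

In both ions every ring atom is sp² and contributes a p orbital, so both rings are fully conjugated.
Cation: 3 × 2 + 0 = 6 π electrons → 4(1)+2, aromatic.
Anion: 3 × 2 + 2 = 8 π electrons → 4(2), antiaromatic.

The cation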